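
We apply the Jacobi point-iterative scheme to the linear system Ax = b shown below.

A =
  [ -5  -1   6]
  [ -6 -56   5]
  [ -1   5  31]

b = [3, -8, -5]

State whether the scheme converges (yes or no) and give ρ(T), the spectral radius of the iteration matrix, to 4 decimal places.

Diagonal D = diag(-5, -56, 31); L, U strict lower/upper.
T_J = -D⁻¹(L+U): T[1,2] = -(5)/(-56) = +0.0893; T[1,1] = 0.
  T[0,:] = [+0.0000 -0.2000 +1.2000]
  T[1,:] = [-0.1071 +0.0000 +0.0893]
  T[2,:] = [+0.0323 -0.1613 +0.0000]
|eigenvalues of T|: 0.3276, 0.2481, 0.2481.
spectral radius ρ = 0.3276; 0.3276 < 1, so it converges for any x₀.

yes, ρ = 0.3276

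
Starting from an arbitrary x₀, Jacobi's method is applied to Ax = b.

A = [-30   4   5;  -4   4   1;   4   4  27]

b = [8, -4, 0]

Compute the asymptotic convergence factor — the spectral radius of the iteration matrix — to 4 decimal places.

Let D = diag(-30, 4, 27); L, U the strict triangles.
T_J = -D⁻¹(L+U): T[2,1] = -(4)/(27) = -0.1481; T[2,2] = 0.
  T[0,:] = [+0.0000  +0.1333  +0.1667]
  T[1,:] = [+1.0000  +0.0000  -0.2500]
  T[2,:] = [-0.1481  -0.1481  +0.0000]
|eigenvalues of T|: 0.4369, 0.2686, 0.1683.
ρ(T) = max|λ| = 0.4369; 0.4369 < 1: convergent.

0.4369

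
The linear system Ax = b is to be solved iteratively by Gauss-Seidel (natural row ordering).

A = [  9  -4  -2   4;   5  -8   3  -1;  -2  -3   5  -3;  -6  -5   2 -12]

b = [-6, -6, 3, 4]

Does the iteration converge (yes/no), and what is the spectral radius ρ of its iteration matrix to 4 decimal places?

A = D + L + U where D = diag(9, -8, 5, -12).
GS T = -(D+L)⁻¹U: row 0 first, T[0,2] = -(-2)/(9) = +0.2222; later rows by forward substitution.
  T[0,:] = [+0.0000  +0.4444  +0.2222  -0.4444]
  T[1,:] = [+0.0000  +0.2778  +0.5139  -0.4028]
  T[2,:] = [+0.0000  +0.3444  +0.3972  +0.1806]
  T[3,:] = [+0.0000  -0.2806  -0.2590  +0.4201]
|eigenvalues of T|: 0.8478, 0.3962, 0.1489, 0.0000.
spectral radius ρ = 0.8478; 0.8478 < 1: convergent.

yes, ρ = 0.8478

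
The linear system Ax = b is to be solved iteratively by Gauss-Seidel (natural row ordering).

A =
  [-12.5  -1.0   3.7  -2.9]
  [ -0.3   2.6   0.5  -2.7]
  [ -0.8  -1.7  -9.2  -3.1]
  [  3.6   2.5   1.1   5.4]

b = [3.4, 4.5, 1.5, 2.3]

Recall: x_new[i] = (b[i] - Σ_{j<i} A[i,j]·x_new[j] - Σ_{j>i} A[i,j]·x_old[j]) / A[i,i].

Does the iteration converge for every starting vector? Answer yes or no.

yes

Let D = diag(-12.5, 2.6, -9.2, 5.4); L, U the strict triangles.
Gauss-Seidel: T = -(D+L)⁻¹U, row 0 first, T[0,3] = -(-2.9)/(-12.5) = -0.2320; later rows by forward substitution.
  T[0,:] = [+0.0000  -0.0800  +0.2960  -0.2320]
  T[1,:] = [+0.0000  -0.0092  -0.1582  +1.0117]
  T[2,:] = [+0.0000  +0.0087  +0.0035  -0.5037]
  T[3,:] = [+0.0000  +0.0558  -0.1248  -0.2111]
eigenvalue magnitudes: 0.4563, 0.2677, 0.0283, 0.0000.
spectral radius ρ = 0.4563; 0.4563 < 1: convergent.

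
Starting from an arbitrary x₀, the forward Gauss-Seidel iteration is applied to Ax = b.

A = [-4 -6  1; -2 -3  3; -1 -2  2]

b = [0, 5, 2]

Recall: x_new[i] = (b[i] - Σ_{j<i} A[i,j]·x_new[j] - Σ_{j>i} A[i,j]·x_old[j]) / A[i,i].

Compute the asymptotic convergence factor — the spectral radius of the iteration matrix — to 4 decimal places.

1.4361

Let D = diag(-4, -3, 2); L, U the strict triangles.
T_GS = -(D+L)⁻¹U: row 0 first, T[0,1] = -(-6)/(-4) = -1.5000; later rows by forward substitution.
  T[0,:] = [+0.0000 -1.5000 +0.2500]
  T[1,:] = [+0.0000 +1.0000 +0.8333]
  T[2,:] = [+0.0000 +0.2500 +0.9583]
moduli |λ_i(T)| = 1.4361, 0.5223, 0.0000.
ρ(T) = max|λ| = 1.4361; 1.4361 > 1 ⇒ diverges.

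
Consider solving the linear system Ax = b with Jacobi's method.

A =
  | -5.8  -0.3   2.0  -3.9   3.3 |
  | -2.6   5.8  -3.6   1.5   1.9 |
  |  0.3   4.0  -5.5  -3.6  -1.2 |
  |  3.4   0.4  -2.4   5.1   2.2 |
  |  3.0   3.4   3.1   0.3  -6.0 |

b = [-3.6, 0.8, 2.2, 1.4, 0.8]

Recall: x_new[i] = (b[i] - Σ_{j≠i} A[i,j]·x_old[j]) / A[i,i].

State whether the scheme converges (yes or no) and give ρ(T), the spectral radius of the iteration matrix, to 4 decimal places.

no, ρ = 1.1884

Let D = diag(-5.8, 5.8, -5.5, 5.1, -6); L, U the strict triangles.
Jacobi: T = -D⁻¹(L+U), T[2,1] = -(4)/(-5.5) = +0.7273; T[2,2] = 0.
  T[0,:] = [+0.0000 -0.0517 +0.3448 -0.6724 +0.5690]
  T[1,:] = [+0.4483 +0.0000 +0.6207 -0.2586 -0.3276]
  T[2,:] = [+0.0545 +0.7273 +0.0000 -0.6545 -0.2182]
  T[3,:] = [-0.6667 -0.0784 +0.4706 +0.0000 -0.4314]
  T[4,:] = [+0.5000 +0.5667 +0.5167 +0.0500 +0.0000]
|roots of det(T-λI)|: 1.1884, 0.8264, 0.8264, 0.6980, 0.6980.
ρ = 1.1884; 1.1884 > 1, so it fails to converge.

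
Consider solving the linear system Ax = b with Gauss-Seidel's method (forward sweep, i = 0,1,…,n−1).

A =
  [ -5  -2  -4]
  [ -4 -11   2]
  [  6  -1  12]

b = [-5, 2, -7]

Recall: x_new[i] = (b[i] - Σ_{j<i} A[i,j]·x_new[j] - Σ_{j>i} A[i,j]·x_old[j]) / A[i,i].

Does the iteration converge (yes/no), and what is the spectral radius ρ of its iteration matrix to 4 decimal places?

Diagonal D = diag(-5, -11, 12); L, U strict lower/upper.
GS T = -(D+L)⁻¹U: row 0 first, T[0,1] = -(-2)/(-5) = -0.4000; later rows by forward substitution.
  T[0,:] = [+0.0000, -0.4000, -0.8000]
  T[1,:] = [+0.0000, +0.1455, +0.4727]
  T[2,:] = [+0.0000, +0.2121, +0.4394]
|λ(T)| sorted: 0.6415, 0.0567, 0.0000.
ρ = 0.6415; 0.6415 < 1, so it converges for any x₀.

yes, ρ = 0.6415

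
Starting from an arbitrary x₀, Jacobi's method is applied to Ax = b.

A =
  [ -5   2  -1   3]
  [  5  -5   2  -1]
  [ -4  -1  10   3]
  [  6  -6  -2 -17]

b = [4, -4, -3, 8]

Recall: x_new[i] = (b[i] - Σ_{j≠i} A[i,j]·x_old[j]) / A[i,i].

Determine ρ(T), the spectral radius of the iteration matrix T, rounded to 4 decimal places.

Let D = diag(-5, -5, 10, -17); L, U the strict triangles.
T_J = -D⁻¹(L+U): T[0,3] = -(3)/(-5) = +0.6000; T[0,0] = 0.
  T[0,:] = [+0.0000, +0.4000, -0.2000, +0.6000]
  T[1,:] = [+1.0000, +0.0000, +0.4000, -0.2000]
  T[2,:] = [+0.4000, +0.1000, +0.0000, -0.3000]
  T[3,:] = [+0.3529, -0.3529, -0.1176, +0.0000]
moduli |λ_i(T)| = 0.8596, 0.6155, 0.6155, 0.2789.
ρ = 0.8596; 0.8596 < 1: convergent.

0.8596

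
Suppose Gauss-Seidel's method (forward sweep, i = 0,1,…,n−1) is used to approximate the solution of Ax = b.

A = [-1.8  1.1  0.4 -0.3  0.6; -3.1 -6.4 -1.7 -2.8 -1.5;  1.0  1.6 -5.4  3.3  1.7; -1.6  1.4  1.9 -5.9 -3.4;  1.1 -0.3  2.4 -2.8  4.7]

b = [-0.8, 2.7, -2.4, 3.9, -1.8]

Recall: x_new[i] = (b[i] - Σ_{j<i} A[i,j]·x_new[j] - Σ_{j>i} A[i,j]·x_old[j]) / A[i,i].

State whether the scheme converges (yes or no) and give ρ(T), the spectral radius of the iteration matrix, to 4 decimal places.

yes, ρ = 0.8411

A = D + L + U where D = diag(-1.8, -6.4, -5.4, -5.9, 4.7).
T_GS = -(D+L)⁻¹U: row 0 first, T[0,1] = -(1.1)/(-1.8) = +0.6111; later rows by forward substitution.
  T[0,:] = [+0.0000 +0.6111 +0.2222 -0.1667 +0.3333]
  T[1,:] = [+0.0000 -0.2960 -0.3733 -0.3568 -0.3958]
  T[2,:] = [+0.0000 +0.0255 -0.0694 +0.4745 +0.2593]
  T[3,:] = [+0.0000 -0.2278 -0.1712 +0.1134 -0.6771]
  T[4,:] = [+0.0000 -0.3106 -0.1424 -0.1586 -0.6390]
moduli |λ_i(T)| = 0.8411, 0.3827, 0.2039, 0.2039, 0.0000.
ρ = 0.8411; 0.8411 < 1 ⇒ converges.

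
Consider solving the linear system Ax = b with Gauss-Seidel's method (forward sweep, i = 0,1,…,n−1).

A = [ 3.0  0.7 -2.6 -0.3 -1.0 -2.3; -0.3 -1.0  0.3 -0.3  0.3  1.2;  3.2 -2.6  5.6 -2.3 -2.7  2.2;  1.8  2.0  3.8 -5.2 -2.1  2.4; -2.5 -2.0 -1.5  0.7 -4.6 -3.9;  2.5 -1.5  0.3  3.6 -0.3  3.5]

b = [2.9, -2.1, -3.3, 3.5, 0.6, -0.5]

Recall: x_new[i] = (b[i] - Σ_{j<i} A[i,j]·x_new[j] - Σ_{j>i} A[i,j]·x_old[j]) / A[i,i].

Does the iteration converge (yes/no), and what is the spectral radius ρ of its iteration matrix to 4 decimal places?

no, ρ = 1.4839

Split A = D + L + U, D = diag(3, -1, 5.6, -5.2, -4.6, 3.5).
T_GS = -(D+L)⁻¹U: row 0 first, T[0,4] = -(-1)/(3) = +0.3333; later rows by forward substitution.
  T[0,:] = [+0.0000, -0.2333, +0.8667, +0.1000, +0.3333, +0.7667]
  T[1,:] = [+0.0000, +0.0700, +0.0400, -0.3300, +0.2000, +0.9700]
  T[2,:] = [+0.0000, +0.1658, -0.4767, +0.2004, +0.3845, -0.3806]
  T[3,:] = [+0.0000, +0.0673, -0.0329, +0.0541, +0.0695, +0.8219]
  T[4,:] = [+0.0000, +0.0525, -0.3380, +0.0320, -0.3829, -1.4371]
  T[5,:] = [+0.0000, +0.1177, -0.5561, -0.2829, -0.2896, -1.0678]
|roots of det(T-λI)|: 1.4839, 0.5613, 0.3823, 0.3823, 0.0578, 0.0000.
spectral radius ρ = 1.4839; 1.4839 > 1: divergent.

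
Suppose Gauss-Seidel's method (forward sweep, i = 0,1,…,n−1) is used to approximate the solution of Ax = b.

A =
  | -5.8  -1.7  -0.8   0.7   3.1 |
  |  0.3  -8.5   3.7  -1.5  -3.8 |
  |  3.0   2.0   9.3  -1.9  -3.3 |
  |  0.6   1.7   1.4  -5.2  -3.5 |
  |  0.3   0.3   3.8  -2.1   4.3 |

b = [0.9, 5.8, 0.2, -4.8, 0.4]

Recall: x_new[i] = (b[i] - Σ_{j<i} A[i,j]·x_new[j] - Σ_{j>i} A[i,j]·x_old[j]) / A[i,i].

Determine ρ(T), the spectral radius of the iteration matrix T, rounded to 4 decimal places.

Let D = diag(-5.8, -8.5, 9.3, -5.2, 4.3); L, U the strict triangles.
GS T = -(D+L)⁻¹U: row 0 first, T[0,4] = -(3.1)/(-5.8) = +0.5345; later rows by forward substitution.
  T[0,:] = [+0.0000, -0.2931, -0.1379, +0.1207, +0.5345]
  T[1,:] = [+0.0000, -0.0103, +0.4304, -0.1722, -0.4282]
  T[2,:] = [+0.0000, +0.0968, -0.0481, +0.2024, +0.2745]
  T[3,:] = [+0.0000, -0.0111, +0.1119, +0.0121, -0.6775]
  T[4,:] = [+0.0000, -0.0698, +0.0767, -0.1694, -0.5809]
|roots of det(T-λI)|: 0.8553, 0.2456, 0.0856, 0.0681, 0.0000.
ρ(T) = max|λ| = 0.8553; 0.8553 < 1: convergent.

0.8553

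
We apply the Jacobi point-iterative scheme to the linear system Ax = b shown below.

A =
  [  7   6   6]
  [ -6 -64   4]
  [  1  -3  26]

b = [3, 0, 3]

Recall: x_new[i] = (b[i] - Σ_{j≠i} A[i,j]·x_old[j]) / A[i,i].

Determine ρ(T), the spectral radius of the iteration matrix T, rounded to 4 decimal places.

0.3871

Diagonal D = diag(7, -64, 26); L, U strict lower/upper.
T_J = -D⁻¹(L+U): T[0,1] = -(6)/(7) = -0.8571; T[0,0] = 0.
  T[0,:] = [+0.0000  -0.8571  -0.8571]
  T[1,:] = [-0.0938  +0.0000  +0.0625]
  T[2,:] = [-0.0385  +0.1154  +0.0000]
|λ(T)| sorted: 0.3871, 0.2839, 0.1031.
ρ = 0.3871; 0.3871 < 1, so it converges for any x₀.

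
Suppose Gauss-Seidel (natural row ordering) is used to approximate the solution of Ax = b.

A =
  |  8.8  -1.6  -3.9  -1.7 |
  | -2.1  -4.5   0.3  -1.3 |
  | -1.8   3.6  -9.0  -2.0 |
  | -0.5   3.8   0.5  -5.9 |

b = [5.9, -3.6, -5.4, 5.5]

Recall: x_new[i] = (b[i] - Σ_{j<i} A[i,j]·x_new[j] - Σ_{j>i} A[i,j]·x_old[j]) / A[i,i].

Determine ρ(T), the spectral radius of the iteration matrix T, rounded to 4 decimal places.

0.5538

Write A = D+L+U with D = diag(8.8, -4.5, -9, -5.9).
GS T = -(D+L)⁻¹U: row 0 first, T[0,3] = -(-1.7)/(8.8) = +0.1932; later rows by forward substitution.
  T[0,:] = [+0.0000, +0.1818, +0.4432, +0.1932]
  T[1,:] = [+0.0000, -0.0848, -0.1402, -0.3790]
  T[2,:] = [+0.0000, -0.0703, -0.1447, -0.4125]
  T[3,:] = [+0.0000, -0.0760, -0.1401, -0.2955]
moduli |λ_i(T)| = 0.5538, 0.0393, 0.0105, 0.0000.
ρ = 0.5538; 0.5538 < 1, so it converges for any x₀.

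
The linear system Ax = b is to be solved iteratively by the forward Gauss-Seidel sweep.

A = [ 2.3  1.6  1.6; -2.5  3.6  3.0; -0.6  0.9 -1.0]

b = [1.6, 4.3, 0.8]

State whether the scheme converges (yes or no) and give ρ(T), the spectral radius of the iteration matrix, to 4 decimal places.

A = D + L + U where D = diag(2.3, 3.6, -1).
GS T = -(D+L)⁻¹U: row 0 first, T[0,2] = -(1.6)/(2.3) = -0.6957; later rows by forward substitution.
  T[0,:] = [+0.0000 -0.6957 -0.6957]
  T[1,:] = [+0.0000 -0.4831 -1.3164]
  T[2,:] = [+0.0000 -0.0174 -0.7674]
eigenvalue magnitudes: 0.8328, 0.4176, 0.0000.
ρ = 0.8328; 0.8328 < 1, so it converges for any x₀.

yes, ρ = 0.8328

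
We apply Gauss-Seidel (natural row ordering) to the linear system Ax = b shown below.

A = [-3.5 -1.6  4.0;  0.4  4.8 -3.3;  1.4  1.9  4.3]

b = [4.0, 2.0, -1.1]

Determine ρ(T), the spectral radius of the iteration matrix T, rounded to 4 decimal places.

0.7349

Write A = D+L+U with D = diag(-3.5, 4.8, 4.3).
Gauss-Seidel: T = -(D+L)⁻¹U, row 0 first, T[0,2] = -(4)/(-3.5) = +1.1429; later rows by forward substitution.
  T[0,:] = [+0.0000 -0.4571 +1.1429]
  T[1,:] = [+0.0000 +0.0381 +0.5923]
  T[2,:] = [+0.0000 +0.1320 -0.6338]
|roots of det(T-λI)|: 0.7349, 0.1392, 0.0000.
ρ = 0.7349; 0.7349 < 1, so it converges for any x₀.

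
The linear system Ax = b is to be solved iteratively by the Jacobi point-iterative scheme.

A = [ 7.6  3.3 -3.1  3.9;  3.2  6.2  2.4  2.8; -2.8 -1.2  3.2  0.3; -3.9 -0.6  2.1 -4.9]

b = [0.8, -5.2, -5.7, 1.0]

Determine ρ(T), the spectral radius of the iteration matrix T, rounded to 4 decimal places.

1.1525

Let D = diag(7.6, 6.2, 3.2, -4.9); L, U the strict triangles.
Jacobi: T = -D⁻¹(L+U), T[1,2] = -(2.4)/(6.2) = -0.3871; T[1,1] = 0.
  T[0,:] = [+0.0000, -0.4342, +0.4079, -0.5132]
  T[1,:] = [-0.5161, +0.0000, -0.3871, -0.4516]
  T[2,:] = [+0.8750, +0.3750, +0.0000, -0.0938]
  T[3,:] = [-0.7959, -0.1224, +0.4286, +0.0000]
eigenvalue magnitudes: 1.1525, 0.8514, 0.4609, 0.4609.
spectral radius ρ = 1.1525; 1.1525 > 1, so it fails to converge.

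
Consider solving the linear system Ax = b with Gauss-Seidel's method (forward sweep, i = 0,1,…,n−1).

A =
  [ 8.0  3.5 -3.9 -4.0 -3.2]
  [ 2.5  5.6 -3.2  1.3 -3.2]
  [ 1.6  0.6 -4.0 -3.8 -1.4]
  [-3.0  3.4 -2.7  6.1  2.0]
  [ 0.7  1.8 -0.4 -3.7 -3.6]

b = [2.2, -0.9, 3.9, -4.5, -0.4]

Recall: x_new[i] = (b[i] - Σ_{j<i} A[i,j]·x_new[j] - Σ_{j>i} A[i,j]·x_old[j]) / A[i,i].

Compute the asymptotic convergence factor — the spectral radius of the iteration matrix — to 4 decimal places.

Write A = D+L+U with D = diag(8, 5.6, -4, 6.1, -3.6).
T_GS = -(D+L)⁻¹U: row 0 first, T[0,3] = -(-4)/(8) = +0.5000; later rows by forward substitution.
  T[0,:] = [+0.0000  -0.4375  +0.4875  +0.5000  +0.4000]
  T[1,:] = [+0.0000  +0.1953  +0.3538  -0.4554  +0.3929]
  T[2,:] = [+0.0000  -0.1457  +0.2481  -0.8183  -0.1311]
  T[3,:] = [+0.0000  -0.3885  +0.1524  +0.1375  -0.4081]
  T[4,:] = [+0.0000  +0.4281  +0.0875  -0.1809  +0.7082]
|roots of det(T-λI)|: 1.1888, 0.4104, 0.4104, 0.0756, 0.0000.
ρ = 1.1888; 1.1888 > 1 ⇒ diverges.

1.1888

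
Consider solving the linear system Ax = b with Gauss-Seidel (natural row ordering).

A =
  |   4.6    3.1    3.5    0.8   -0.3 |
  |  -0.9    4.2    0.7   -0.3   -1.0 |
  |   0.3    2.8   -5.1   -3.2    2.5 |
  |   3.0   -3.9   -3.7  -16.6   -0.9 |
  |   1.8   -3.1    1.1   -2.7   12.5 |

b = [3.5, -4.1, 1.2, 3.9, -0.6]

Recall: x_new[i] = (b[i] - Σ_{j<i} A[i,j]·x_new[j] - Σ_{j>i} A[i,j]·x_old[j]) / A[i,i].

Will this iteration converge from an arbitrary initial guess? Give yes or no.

A = D + L + U where D = diag(4.6, 4.2, -5.1, -16.6, 12.5).
T_GS = -(D+L)⁻¹U: row 0 first, T[0,3] = -(0.8)/(4.6) = -0.1739; later rows by forward substitution.
  T[0,:] = [+0.0000 -0.6739 -0.7609 -0.1739 +0.0652]
  T[1,:] = [+0.0000 -0.1444 -0.3297 +0.0342 +0.2521]
  T[2,:] = [+0.0000 -0.1189 -0.2258 -0.6189 +0.6324]
  T[3,:] = [+0.0000 -0.0614 -0.0097 +0.0985 -0.2426]
  T[4,:] = [+0.0000 +0.0584 +0.0456 +0.1093 -0.0549]
|λ(T)| sorted: 0.5164, 0.2305, 0.2305, 0.0201, 0.0000.
spectral radius ρ = 0.5164; 0.5164 < 1, so it converges for any x₀.

yes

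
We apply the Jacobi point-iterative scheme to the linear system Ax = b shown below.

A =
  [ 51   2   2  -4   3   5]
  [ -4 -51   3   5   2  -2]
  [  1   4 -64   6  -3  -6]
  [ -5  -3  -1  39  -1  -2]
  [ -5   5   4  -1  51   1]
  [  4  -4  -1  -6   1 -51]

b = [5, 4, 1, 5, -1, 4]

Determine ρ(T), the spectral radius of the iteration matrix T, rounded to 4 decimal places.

Let D = diag(51, -51, -64, 39, 51, -51); L, U the strict triangles.
Jacobi: T = -D⁻¹(L+U), T[0,1] = -(2)/(51) = -0.0392; T[0,0] = 0.
  T[0,:] = [+0.0000 -0.0392 -0.0392 +0.0784 -0.0588 -0.0980]
  T[1,:] = [-0.0784 +0.0000 +0.0588 +0.0980 +0.0392 -0.0392]
  T[2,:] = [+0.0156 +0.0625 +0.0000 +0.0938 -0.0469 -0.0938]
  T[3,:] = [+0.1282 +0.0769 +0.0256 +0.0000 +0.0256 +0.0513]
  T[4,:] = [+0.0980 -0.0980 -0.0784 +0.0196 +0.0000 -0.0196]
  T[5,:] = [+0.0784 -0.0784 -0.0196 -0.1176 +0.0196 +0.0000]
|eigenvalues of T|: 0.1570, 0.1026, 0.0888, 0.0888, 0.0665, 0.0665.
ρ(T) = max|λ| = 0.1570; 0.1570 < 1, so it converges for any x₀.

0.1570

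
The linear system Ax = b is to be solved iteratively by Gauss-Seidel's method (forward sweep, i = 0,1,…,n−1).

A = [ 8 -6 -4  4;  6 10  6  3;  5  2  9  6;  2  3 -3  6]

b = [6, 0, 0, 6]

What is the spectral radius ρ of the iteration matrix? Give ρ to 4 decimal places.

Split A = D + L + U, D = diag(8, 10, 9, 6).
T_GS = -(D+L)⁻¹U: row 0 first, T[0,1] = -(-6)/(8) = +0.7500; later rows by forward substitution.
  T[0,:] = [+0.0000  +0.7500  +0.5000  -0.5000]
  T[1,:] = [+0.0000  -0.4500  -0.9000  +0.0000]
  T[2,:] = [+0.0000  -0.3167  -0.0778  -0.3889]
  T[3,:] = [+0.0000  -0.1833  +0.2444  -0.0278]
moduli |λ_i(T)| = 0.8559, 0.3418, 0.3418, 0.0000.
ρ(T) = max|λ| = 0.8559; 0.8559 < 1: convergent.

0.8559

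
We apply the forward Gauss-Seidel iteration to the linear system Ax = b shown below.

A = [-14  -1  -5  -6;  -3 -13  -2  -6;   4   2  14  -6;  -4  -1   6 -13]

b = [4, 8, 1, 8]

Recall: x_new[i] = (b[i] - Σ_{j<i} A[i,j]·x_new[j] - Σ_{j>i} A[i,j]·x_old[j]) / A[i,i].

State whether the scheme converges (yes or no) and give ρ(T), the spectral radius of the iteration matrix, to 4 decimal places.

yes, ρ = 0.6130

A = D + L + U where D = diag(-14, -13, 14, -13).
GS T = -(D+L)⁻¹U: row 0 first, T[0,1] = -(-1)/(-14) = -0.0714; later rows by forward substitution.
  T[0,:] = [+0.0000  -0.0714  -0.3571  -0.4286]
  T[1,:] = [+0.0000  +0.0165  -0.0714  -0.3626]
  T[2,:] = [+0.0000  +0.0181  +0.1122  +0.6028]
  T[3,:] = [+0.0000  +0.0290  +0.1672  +0.4380]
|roots of det(T-λI)|: 0.6130, 0.0770, 0.0307, 0.0000.
ρ(T) = max|λ| = 0.6130; 0.6130 < 1, so it converges for any x₀.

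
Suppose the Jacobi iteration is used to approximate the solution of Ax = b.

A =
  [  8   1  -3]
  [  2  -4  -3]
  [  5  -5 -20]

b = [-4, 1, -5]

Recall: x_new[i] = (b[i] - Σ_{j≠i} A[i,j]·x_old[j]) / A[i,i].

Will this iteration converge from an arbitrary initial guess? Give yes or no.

Write A = D+L+U with D = diag(8, -4, -20).
T_J = -D⁻¹(L+U): T[2,1] = -(-5)/(-20) = -0.2500; T[2,2] = 0.
  T[0,:] = [+0.0000 -0.1250 +0.3750]
  T[1,:] = [+0.5000 +0.0000 -0.7500]
  T[2,:] = [+0.2500 -0.2500 +0.0000]
eigenvalue magnitudes: 0.5141, 0.4002, 0.1139.
ρ = 0.5141; 0.5141 < 1 ⇒ converges.

yes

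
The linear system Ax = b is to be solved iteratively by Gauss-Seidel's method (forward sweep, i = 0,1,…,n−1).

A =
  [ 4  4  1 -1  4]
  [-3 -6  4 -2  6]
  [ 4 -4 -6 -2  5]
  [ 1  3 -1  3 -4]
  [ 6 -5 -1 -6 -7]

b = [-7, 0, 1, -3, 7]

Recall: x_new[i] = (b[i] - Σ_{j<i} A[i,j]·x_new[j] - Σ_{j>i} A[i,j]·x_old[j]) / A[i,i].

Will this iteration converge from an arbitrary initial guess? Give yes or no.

A = D + L + U where D = diag(4, -6, -6, 3, -7).
T_GS = -(D+L)⁻¹U: row 0 first, T[0,2] = -(1)/(4) = -0.2500; later rows by forward substitution.
  T[0,:] = [+0.0000, -1.0000, -0.2500, +0.2500, -1.0000]
  T[1,:] = [+0.0000, +0.5000, +0.7917, -0.4583, +1.5000]
  T[2,:] = [+0.0000, -1.0000, -0.6944, +0.1389, -0.8333]
  T[3,:] = [+0.0000, -0.5000, -0.9398, +0.4213, -0.1111]
  T[4,:] = [+0.0000, -0.6429, +0.1250, +0.1607, -1.7143]
|λ(T)| sorted: 1.1795, 0.8742, 0.8742, 0.2818, 0.0000.
spectral radius ρ = 1.1795; 1.1795 > 1, so it fails to converge.

no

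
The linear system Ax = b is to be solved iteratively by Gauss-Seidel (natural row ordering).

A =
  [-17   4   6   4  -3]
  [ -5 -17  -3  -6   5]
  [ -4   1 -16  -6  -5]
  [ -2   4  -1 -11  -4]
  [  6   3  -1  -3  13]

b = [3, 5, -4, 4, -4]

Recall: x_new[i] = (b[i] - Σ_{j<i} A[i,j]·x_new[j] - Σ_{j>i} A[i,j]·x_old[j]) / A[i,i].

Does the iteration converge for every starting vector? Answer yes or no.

yes

Write A = D+L+U with D = diag(-17, -17, -16, -11, 13).
GS T = -(D+L)⁻¹U: row 0 first, T[0,4] = -(-3)/(-17) = -0.1765; later rows by forward substitution.
  T[0,:] = [+0.0000, +0.2353, +0.3529, +0.2353, -0.1765]
  T[1,:] = [+0.0000, -0.0692, -0.2803, -0.4221, +0.3460]
  T[2,:] = [+0.0000, -0.0631, -0.1058, -0.4602, -0.2468]
  T[3,:] = [+0.0000, -0.0622, -0.1565, -0.1545, -0.1833]
  T[4,:] = [+0.0000, -0.1118, -0.1425, -0.0822, -0.0597]
|λ(T)| sorted: 0.5940, 0.1947, 0.1947, 0.1161, 0.0000.
ρ(T) = max|λ| = 0.5940; 0.5940 < 1: convergent.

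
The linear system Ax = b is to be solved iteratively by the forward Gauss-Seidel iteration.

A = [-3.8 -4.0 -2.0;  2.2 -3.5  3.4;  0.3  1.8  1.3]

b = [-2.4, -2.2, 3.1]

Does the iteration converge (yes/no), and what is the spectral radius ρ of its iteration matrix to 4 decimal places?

Let D = diag(-3.8, -3.5, 1.3); L, U the strict triangles.
T_GS = -(D+L)⁻¹U: row 0 first, T[0,2] = -(-2)/(-3.8) = -0.5263; later rows by forward substitution.
  T[0,:] = [+0.0000 -1.0526 -0.5263]
  T[1,:] = [+0.0000 -0.6617 +0.6406]
  T[2,:] = [+0.0000 +1.1591 -0.7655]
|λ(T)| sorted: 1.5768, 0.1497, 0.0000.
ρ = 1.5768; 1.5768 > 1 ⇒ diverges.

no, ρ = 1.5768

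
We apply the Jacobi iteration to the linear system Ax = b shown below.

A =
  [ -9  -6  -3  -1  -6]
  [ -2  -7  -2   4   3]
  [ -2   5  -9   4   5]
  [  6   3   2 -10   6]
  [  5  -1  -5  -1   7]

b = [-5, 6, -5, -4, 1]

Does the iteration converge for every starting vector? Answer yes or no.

no

Write A = D+L+U with D = diag(-9, -7, -9, -10, 7).
Jacobi: T = -D⁻¹(L+U), T[4,2] = -(-5)/(7) = +0.7143; T[4,4] = 0.
  T[0,:] = [+0.0000 -0.6667 -0.3333 -0.1111 -0.6667]
  T[1,:] = [-0.2857 +0.0000 -0.2857 +0.5714 +0.4286]
  T[2,:] = [-0.2222 +0.5556 +0.0000 +0.4444 +0.5556]
  T[3,:] = [+0.6000 +0.3000 +0.2000 +0.0000 +0.6000]
  T[4,:] = [-0.7143 +0.1429 +0.7143 +0.1429 +0.0000]
|roots of det(T-λI)|: 1.3560, 0.9349, 0.4484, 0.4484, 0.1356.
spectral radius ρ = 1.3560; 1.3560 > 1 ⇒ diverges.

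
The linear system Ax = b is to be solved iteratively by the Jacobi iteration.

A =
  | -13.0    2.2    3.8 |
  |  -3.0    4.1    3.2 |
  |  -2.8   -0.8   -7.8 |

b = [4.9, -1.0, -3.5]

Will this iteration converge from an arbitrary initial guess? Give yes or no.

yes

Let D = diag(-13, 4.1, -7.8); L, U the strict triangles.
Jacobi: T = -D⁻¹(L+U), T[2,1] = -(-0.8)/(-7.8) = -0.1026; T[2,2] = 0.
  T[0,:] = [+0.0000 +0.1692 +0.2923]
  T[1,:] = [+0.7317 +0.0000 -0.7805]
  T[2,:] = [-0.3590 -0.1026 +0.0000]
|λ(T)| sorted: 0.4027, 0.2515, 0.2515.
spectral radius ρ = 0.4027; 0.4027 < 1: convergent.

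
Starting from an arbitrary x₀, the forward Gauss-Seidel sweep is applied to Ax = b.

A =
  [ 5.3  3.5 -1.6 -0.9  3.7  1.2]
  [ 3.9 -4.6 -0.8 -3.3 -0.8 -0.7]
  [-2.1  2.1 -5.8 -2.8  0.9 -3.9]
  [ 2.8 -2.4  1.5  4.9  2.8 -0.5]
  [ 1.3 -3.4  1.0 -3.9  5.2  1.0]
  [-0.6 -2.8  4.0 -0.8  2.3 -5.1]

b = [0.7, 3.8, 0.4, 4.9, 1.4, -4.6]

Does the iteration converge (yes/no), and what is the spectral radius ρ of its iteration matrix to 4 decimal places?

Split A = D + L + U, D = diag(5.3, -4.6, -5.8, 4.9, 5.2, -5.1).
T_GS = -(D+L)⁻¹U: row 0 first, T[0,2] = -(-1.6)/(5.3) = +0.3019; later rows by forward substitution.
  T[0,:] = [+0.0000 -0.6604 +0.3019 +0.1698 -0.6981 -0.2264]
  T[1,:] = [+0.0000 -0.5599 +0.0820 -0.5734 -0.7658 -0.3441]
  T[2,:] = [+0.0000 +0.0364 -0.0796 -0.7519 +0.1307 -0.7150]
  T[3,:] = [+0.0000 +0.0920 -0.1080 -0.1477 -0.5876 +0.2818]
  T[4,:] = [+0.0000 -0.1390 -0.0875 -0.3836 -0.7920 -0.0119]
  T[5,:] = [+0.0000 +0.3365 -0.1655 -0.4447 +0.3400 -0.3948]
moduli |λ_i(T)| = 1.1935, 0.4123, 0.4123, 0.1206, 0.0293, 0.0000.
spectral radius ρ = 1.1935; 1.1935 > 1, so it fails to converge.

no, ρ = 1.1935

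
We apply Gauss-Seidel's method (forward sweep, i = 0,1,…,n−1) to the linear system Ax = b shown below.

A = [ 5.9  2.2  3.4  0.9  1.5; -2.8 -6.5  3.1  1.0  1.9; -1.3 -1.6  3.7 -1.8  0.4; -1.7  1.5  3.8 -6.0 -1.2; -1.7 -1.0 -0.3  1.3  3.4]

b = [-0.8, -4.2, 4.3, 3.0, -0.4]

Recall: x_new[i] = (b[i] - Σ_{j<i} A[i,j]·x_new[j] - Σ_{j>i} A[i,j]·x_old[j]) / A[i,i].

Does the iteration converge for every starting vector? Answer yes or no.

yes

Let D = diag(5.9, -6.5, 3.7, -6, 3.4); L, U the strict triangles.
Gauss-Seidel: T = -(D+L)⁻¹U, row 0 first, T[0,1] = -(2.2)/(5.9) = -0.3729; later rows by forward substitution.
  T[0,:] = [+0.0000, -0.3729, -0.5763, -0.1525, -0.2542]
  T[1,:] = [+0.0000, +0.1606, +0.7252, +0.2196, +0.4018]
  T[2,:] = [+0.0000, -0.0616, +0.1111, +0.5278, -0.0237]
  T[3,:] = [+0.0000, +0.1068, +0.4149, +0.4324, -0.0425]
  T[4,:] = [+0.0000, -0.1855, -0.2237, -0.1305, +0.0052]
|roots of det(T-λI)|: 0.8238, 0.3136, 0.3136, 0.1068, 0.0000.
spectral radius ρ = 0.8238; 0.8238 < 1, so it converges for any x₀.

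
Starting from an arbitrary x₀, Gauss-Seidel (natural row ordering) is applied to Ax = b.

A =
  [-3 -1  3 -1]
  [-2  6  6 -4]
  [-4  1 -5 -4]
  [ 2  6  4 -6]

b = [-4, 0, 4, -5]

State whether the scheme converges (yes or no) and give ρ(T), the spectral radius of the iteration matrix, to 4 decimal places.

Let D = diag(-3, 6, -5, -6); L, U the strict triangles.
GS T = -(D+L)⁻¹U: row 0 first, T[0,1] = -(-1)/(-3) = -0.3333; later rows by forward substitution.
  T[0,:] = [+0.0000 -0.3333 +1.0000 -0.3333]
  T[1,:] = [+0.0000 -0.1111 -0.6667 +0.5556]
  T[2,:] = [+0.0000 +0.2444 -0.9333 -0.4222]
  T[3,:] = [+0.0000 -0.0593 -0.9556 +0.1630]
|λ(T)| sorted: 1.1782, 0.2747, 0.2747, 0.0000.
ρ = 1.1782; 1.1782 > 1 ⇒ diverges.

no, ρ = 1.1782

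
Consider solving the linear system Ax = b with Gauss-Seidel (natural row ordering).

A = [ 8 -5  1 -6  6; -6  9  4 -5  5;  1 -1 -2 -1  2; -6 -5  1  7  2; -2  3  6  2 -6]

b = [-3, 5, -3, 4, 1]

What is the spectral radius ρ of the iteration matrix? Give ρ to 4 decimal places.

1.5477

A = D + L + U where D = diag(8, 9, -2, 7, -6).
GS T = -(D+L)⁻¹U: row 0 first, T[0,1] = -(-5)/(8) = +0.6250; later rows by forward substitution.
  T[0,:] = [+0.0000  +0.6250  -0.1250  +0.7500  -0.7500]
  T[1,:] = [+0.0000  +0.4167  -0.5278  +1.0556  -1.0556]
  T[2,:] = [+0.0000  +0.1042  +0.2014  -0.6528  +1.1528]
  T[3,:] = [+0.0000  +0.8185  -0.5129  +1.4901  -1.8472]
  T[4,:] = [+0.0000  +0.3770  -0.1918  +0.1217  +0.2593]
|roots of det(T-λI)|: 1.5477, 0.8279, 0.1058, 0.0976, 0.0000.
ρ = 1.5477; 1.5477 > 1, so it fails to converge.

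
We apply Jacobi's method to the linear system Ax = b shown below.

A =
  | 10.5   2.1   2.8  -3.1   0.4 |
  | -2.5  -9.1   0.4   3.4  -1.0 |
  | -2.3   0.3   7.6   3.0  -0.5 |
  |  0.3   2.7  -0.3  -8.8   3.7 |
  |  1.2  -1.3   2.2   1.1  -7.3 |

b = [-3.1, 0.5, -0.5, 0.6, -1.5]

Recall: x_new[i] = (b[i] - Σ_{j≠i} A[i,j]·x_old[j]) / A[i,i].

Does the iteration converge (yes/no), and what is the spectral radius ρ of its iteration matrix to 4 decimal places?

yes, ρ = 0.6527

Split A = D + L + U, D = diag(10.5, -9.1, 7.6, -8.8, -7.3).
Jacobi: T = -D⁻¹(L+U), T[1,4] = -(-1)/(-9.1) = -0.1099; T[1,1] = 0.
  T[0,:] = [+0.0000 -0.2000 -0.2667 +0.2952 -0.0381]
  T[1,:] = [-0.2747 +0.0000 +0.0440 +0.3736 -0.1099]
  T[2,:] = [+0.3026 -0.0395 +0.0000 -0.3947 +0.0658]
  T[3,:] = [+0.0341 +0.3068 -0.0341 +0.0000 +0.4205]
  T[4,:] = [+0.1644 -0.1781 +0.3014 +0.1507 +0.0000]
|λ(T)| sorted: 0.6527, 0.3371, 0.3326, 0.3326, 0.0061.
ρ(T) = max|λ| = 0.6527; 0.6527 < 1 ⇒ converges.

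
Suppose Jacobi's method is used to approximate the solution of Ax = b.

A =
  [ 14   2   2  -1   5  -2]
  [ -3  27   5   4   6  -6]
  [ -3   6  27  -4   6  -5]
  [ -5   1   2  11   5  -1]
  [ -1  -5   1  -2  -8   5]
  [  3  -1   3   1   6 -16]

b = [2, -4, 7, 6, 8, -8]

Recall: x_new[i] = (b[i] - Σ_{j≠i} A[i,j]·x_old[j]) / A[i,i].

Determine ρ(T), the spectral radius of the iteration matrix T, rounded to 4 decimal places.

0.8534

Write A = D+L+U with D = diag(14, 27, 27, 11, -8, -16).
Jacobi: T = -D⁻¹(L+U), T[4,5] = -(5)/(-8) = +0.6250; T[4,4] = 0.
  T[0,:] = [+0.0000, -0.1429, -0.1429, +0.0714, -0.3571, +0.1429]
  T[1,:] = [+0.1111, +0.0000, -0.1852, -0.1481, -0.2222, +0.2222]
  T[2,:] = [+0.1111, -0.2222, +0.0000, +0.1481, -0.2222, +0.1852]
  T[3,:] = [+0.4545, -0.0909, -0.1818, +0.0000, -0.4545, +0.0909]
  T[4,:] = [-0.1250, -0.6250, +0.1250, -0.2500, +0.0000, +0.6250]
  T[5,:] = [+0.1875, -0.0625, +0.1875, +0.0625, +0.3750, +0.0000]
|roots of det(T-λI)|: 0.8534, 0.5275, 0.5275, 0.2270, 0.0805, 0.0805.
ρ = 0.8534; 0.8534 < 1 ⇒ converges.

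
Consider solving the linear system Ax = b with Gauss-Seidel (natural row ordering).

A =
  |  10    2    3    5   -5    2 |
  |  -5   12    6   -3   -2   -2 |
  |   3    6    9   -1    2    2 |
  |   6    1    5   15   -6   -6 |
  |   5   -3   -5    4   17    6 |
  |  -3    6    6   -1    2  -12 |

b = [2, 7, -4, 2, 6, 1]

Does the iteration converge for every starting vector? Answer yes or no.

yes

Write A = D+L+U with D = diag(10, 12, 9, 15, 17, -12).
Gauss-Seidel: T = -(D+L)⁻¹U, row 0 first, T[0,2] = -(3)/(10) = -0.3000; later rows by forward substitution.
  T[0,:] = [+0.0000  -0.2000  -0.3000  -0.5000  +0.5000  -0.2000]
  T[1,:] = [+0.0000  -0.0833  -0.6250  +0.0417  +0.3750  +0.0833]
  T[2,:] = [+0.0000  +0.1222  +0.5167  +0.2500  -0.6389  -0.2111]
  T[3,:] = [+0.0000  +0.0448  -0.0106  +0.1139  +0.3880  +0.5448]
  T[4,:] = [+0.0000  +0.0695  +0.1324  +0.2011  -0.3601  -0.4697]
  T[5,:] = [+0.0000  +0.0773  +0.0438  +0.2949  -0.3493  -0.1376]
|eigenvalues of T|: 0.8235, 0.4065, 0.4065, 0.1216, 0.0237, 0.0000.
spectral radius ρ = 0.8235; 0.8235 < 1 ⇒ converges.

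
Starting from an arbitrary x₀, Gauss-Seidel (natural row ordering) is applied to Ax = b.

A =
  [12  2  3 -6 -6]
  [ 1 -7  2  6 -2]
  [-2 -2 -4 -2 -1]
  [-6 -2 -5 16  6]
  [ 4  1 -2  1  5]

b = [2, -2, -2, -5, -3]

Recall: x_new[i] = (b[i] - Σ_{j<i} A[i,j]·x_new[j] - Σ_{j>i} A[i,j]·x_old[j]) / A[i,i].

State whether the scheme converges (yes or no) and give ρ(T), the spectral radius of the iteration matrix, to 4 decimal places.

yes, ρ = 0.8795

Diagonal D = diag(12, -7, -4, 16, 5); L, U strict lower/upper.
Gauss-Seidel: T = -(D+L)⁻¹U, row 0 first, T[0,1] = -(2)/(12) = -0.1667; later rows by forward substitution.
  T[0,:] = [+0.0000, -0.1667, -0.2500, +0.5000, +0.5000]
  T[1,:] = [+0.0000, -0.0238, +0.2500, +0.9286, -0.2143]
  T[2,:] = [+0.0000, +0.0952, +0.0000, -1.2143, -0.3929]
  T[3,:] = [+0.0000, -0.0357, -0.0625, -0.0759, -0.3371]
  T[4,:] = [+0.0000, +0.1833, +0.1625, -1.0562, -0.4469]
|λ(T)| sorted: 0.8795, 0.3442, 0.1536, 0.1536, 0.0000.
spectral radius ρ = 0.8795; 0.8795 < 1 ⇒ converges.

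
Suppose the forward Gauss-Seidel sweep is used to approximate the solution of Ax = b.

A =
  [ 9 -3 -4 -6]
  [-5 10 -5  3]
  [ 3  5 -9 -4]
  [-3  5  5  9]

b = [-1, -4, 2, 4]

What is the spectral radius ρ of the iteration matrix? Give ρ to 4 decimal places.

0.9404

A = D + L + U where D = diag(9, 10, -9, 9).
Gauss-Seidel: T = -(D+L)⁻¹U, row 0 first, T[0,1] = -(-3)/(9) = +0.3333; later rows by forward substitution.
  T[0,:] = [+0.0000, +0.3333, +0.4444, +0.6667]
  T[1,:] = [+0.0000, +0.1667, +0.7222, +0.0333]
  T[2,:] = [+0.0000, +0.2037, +0.5494, -0.2037]
  T[3,:] = [+0.0000, -0.0947, -0.5583, +0.3169]
|λ(T)| sorted: 0.9404, 0.2148, 0.1222, 0.0000.
spectral radius ρ = 0.9404; 0.9404 < 1, so it converges for any x₀.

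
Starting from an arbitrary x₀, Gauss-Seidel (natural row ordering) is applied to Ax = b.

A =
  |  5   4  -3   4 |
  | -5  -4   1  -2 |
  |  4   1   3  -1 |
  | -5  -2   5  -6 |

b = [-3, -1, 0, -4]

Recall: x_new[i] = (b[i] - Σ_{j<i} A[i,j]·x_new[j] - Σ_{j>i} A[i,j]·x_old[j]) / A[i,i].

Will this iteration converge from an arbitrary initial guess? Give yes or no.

Let D = diag(5, -4, 3, -6); L, U the strict triangles.
T_GS = -(D+L)⁻¹U: row 0 first, T[0,1] = -(4)/(5) = -0.8000; later rows by forward substitution.
  T[0,:] = [+0.0000 -0.8000 +0.6000 -0.8000]
  T[1,:] = [+0.0000 +1.0000 -0.5000 +0.5000]
  T[2,:] = [+0.0000 +0.7333 -0.6333 +1.2333]
  T[3,:] = [+0.0000 +0.9444 -0.8611 +1.5278]
moduli |λ_i(T)| = 1.1931, 0.6271, 0.0743, 0.0000.
ρ = 1.1931; 1.1931 > 1: divergent.

no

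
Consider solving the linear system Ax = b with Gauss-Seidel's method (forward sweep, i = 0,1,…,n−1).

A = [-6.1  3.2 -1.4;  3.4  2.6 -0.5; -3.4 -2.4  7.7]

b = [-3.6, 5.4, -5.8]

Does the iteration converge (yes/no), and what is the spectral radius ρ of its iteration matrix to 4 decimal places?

Let D = diag(-6.1, 2.6, 7.7); L, U the strict triangles.
Gauss-Seidel: T = -(D+L)⁻¹U, row 0 first, T[0,2] = -(-1.4)/(-6.1) = -0.2295; later rows by forward substitution.
  T[0,:] = [+0.0000 +0.5246 -0.2295]
  T[1,:] = [+0.0000 -0.6860 +0.4924]
  T[2,:] = [+0.0000 +0.0178 +0.0521]
|λ(T)| sorted: 0.6977, 0.0638, 0.0000.
ρ(T) = max|λ| = 0.6977; 0.6977 < 1: convergent.

yes, ρ = 0.6977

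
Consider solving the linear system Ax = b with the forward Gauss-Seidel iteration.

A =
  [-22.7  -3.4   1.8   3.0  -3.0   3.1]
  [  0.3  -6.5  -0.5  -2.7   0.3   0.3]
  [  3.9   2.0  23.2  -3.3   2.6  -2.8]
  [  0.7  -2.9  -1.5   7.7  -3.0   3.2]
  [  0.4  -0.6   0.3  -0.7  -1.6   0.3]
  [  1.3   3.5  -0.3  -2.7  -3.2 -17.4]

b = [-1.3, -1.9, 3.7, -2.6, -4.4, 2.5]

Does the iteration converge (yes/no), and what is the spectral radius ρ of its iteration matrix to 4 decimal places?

yes, ρ = 0.5379

Split A = D + L + U, D = diag(-22.7, -6.5, 23.2, 7.7, -1.6, -17.4).
Gauss-Seidel: T = -(D+L)⁻¹U, row 0 first, T[0,1] = -(-3.4)/(-22.7) = -0.1498; later rows by forward substitution.
  T[0,:] = [+0.0000 -0.1498 +0.0793 +0.1322 -0.1322 +0.1366]
  T[1,:] = [+0.0000 -0.0069 -0.0733 -0.4093 +0.0401 +0.0525]
  T[2,:] = [+0.0000 +0.0258 -0.0070 +0.1553 -0.0933 +0.0932]
  T[3,:] = [+0.0000 +0.0160 -0.0362 -0.1359 +0.3985 -0.3901]
  T[4,:] = [+0.0000 -0.0370 +0.0618 +0.2751 -0.2399 +0.3901]
  T[5,:] = [+0.0000 -0.0087 -0.0144 -0.1046 -0.0179 +0.0079]
|roots of det(T-λI)|: 0.5379, 0.1806, 0.0550, 0.0550, 0.0304, 0.0000.
ρ = 0.5379; 0.5379 < 1, so it converges for any x₀.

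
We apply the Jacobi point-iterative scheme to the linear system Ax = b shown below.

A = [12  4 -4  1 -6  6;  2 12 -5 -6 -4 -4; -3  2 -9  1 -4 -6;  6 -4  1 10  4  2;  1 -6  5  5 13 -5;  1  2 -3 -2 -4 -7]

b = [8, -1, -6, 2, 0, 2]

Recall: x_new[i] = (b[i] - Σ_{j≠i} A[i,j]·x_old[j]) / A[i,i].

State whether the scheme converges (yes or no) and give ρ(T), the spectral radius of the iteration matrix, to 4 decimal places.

Write A = D+L+U with D = diag(12, 12, -9, 10, 13, -7).
T_J = -D⁻¹(L+U): T[5,2] = -(-3)/(-7) = -0.4286; T[5,5] = 0.
  T[0,:] = [+0.0000, -0.3333, +0.3333, -0.0833, +0.5000, -0.5000]
  T[1,:] = [-0.1667, +0.0000, +0.4167, +0.5000, +0.3333, +0.3333]
  T[2,:] = [-0.3333, +0.2222, +0.0000, +0.1111, -0.4444, -0.6667]
  T[3,:] = [-0.6000, +0.4000, -0.1000, +0.0000, -0.4000, -0.2000]
  T[4,:] = [-0.0769, +0.4615, -0.3846, -0.3846, +0.0000, +0.3846]
  T[5,:] = [+0.1429, +0.2857, -0.4286, -0.2857, -0.5714, +0.0000]
|λ(T)| sorted: 1.1761, 0.7419, 0.4501, 0.4501, 0.2056, 0.1398.
spectral radius ρ = 1.1761; 1.1761 > 1: divergent.

no, ρ = 1.1761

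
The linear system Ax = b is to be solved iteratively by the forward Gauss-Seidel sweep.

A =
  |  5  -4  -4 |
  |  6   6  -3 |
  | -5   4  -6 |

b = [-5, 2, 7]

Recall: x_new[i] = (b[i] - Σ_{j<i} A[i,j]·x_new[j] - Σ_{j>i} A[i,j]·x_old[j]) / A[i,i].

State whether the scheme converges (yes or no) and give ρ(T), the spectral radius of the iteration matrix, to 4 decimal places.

no, ρ = 1.4343

A = D + L + U where D = diag(5, 6, -6).
T_GS = -(D+L)⁻¹U: row 0 first, T[0,2] = -(-4)/(5) = +0.8000; later rows by forward substitution.
  T[0,:] = [+0.0000  +0.8000  +0.8000]
  T[1,:] = [+0.0000  -0.8000  -0.3000]
  T[2,:] = [+0.0000  -1.2000  -0.8667]
|roots of det(T-λI)|: 1.4343, 0.2324, 0.0000.
ρ = 1.4343; 1.4343 > 1 ⇒ diverges.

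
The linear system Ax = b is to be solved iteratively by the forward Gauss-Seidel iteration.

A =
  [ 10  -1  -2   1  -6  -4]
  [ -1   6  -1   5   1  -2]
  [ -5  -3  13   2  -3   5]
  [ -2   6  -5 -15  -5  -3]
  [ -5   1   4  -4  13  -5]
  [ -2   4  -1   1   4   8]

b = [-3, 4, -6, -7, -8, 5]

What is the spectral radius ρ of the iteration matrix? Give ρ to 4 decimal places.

0.8253

Split A = D + L + U, D = diag(10, 6, 13, -15, 13, 8).
Gauss-Seidel: T = -(D+L)⁻¹U, row 0 first, T[0,3] = -(1)/(10) = -0.1000; later rows by forward substitution.
  T[0,:] = [+0.0000, +0.1000, +0.2000, -0.1000, +0.6000, +0.4000]
  T[1,:] = [+0.0000, +0.0167, +0.2000, -0.8500, -0.0667, +0.4000]
  T[2,:] = [+0.0000, +0.0423, +0.1231, -0.3885, +0.4462, -0.1385]
  T[3,:] = [+0.0000, -0.0208, +0.0123, -0.1972, -0.5887, -0.0472]
  T[4,:] = [+0.0000, +0.0178, +0.0275, +0.0858, -0.0825, +0.5358]
  T[5,:] = [+0.0000, +0.0157, -0.0499, +0.3332, +0.3540, -0.3793]
|λ(T)| sorted: 0.8253, 0.3096, 0.3096, 0.2061, 0.0050, 0.0000.
spectral radius ρ = 0.8253; 0.8253 < 1 ⇒ converges.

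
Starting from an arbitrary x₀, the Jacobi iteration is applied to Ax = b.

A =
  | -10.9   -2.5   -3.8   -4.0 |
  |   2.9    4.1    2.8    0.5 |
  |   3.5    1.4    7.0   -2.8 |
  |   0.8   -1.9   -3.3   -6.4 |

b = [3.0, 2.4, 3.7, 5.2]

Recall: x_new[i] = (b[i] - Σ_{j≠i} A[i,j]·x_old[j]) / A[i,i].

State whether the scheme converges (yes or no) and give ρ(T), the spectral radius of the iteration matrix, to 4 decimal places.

yes, ρ = 0.8223

Let D = diag(-10.9, 4.1, 7, -6.4); L, U the strict triangles.
Jacobi T = -D⁻¹(L+U): T[3,2] = -(-3.3)/(-6.4) = -0.5156; T[3,3] = 0.
  T[0,:] = [+0.0000  -0.2294  -0.3486  -0.3670]
  T[1,:] = [-0.7073  +0.0000  -0.6829  -0.1220]
  T[2,:] = [-0.5000  -0.2000  +0.0000  +0.4000]
  T[3,:] = [+0.1250  -0.2969  -0.5156  +0.0000]
eigenvalue magnitudes: 0.8223, 0.5001, 0.5001, 0.3991.
ρ(T) = max|λ| = 0.8223; 0.8223 < 1, so it converges for any x₀.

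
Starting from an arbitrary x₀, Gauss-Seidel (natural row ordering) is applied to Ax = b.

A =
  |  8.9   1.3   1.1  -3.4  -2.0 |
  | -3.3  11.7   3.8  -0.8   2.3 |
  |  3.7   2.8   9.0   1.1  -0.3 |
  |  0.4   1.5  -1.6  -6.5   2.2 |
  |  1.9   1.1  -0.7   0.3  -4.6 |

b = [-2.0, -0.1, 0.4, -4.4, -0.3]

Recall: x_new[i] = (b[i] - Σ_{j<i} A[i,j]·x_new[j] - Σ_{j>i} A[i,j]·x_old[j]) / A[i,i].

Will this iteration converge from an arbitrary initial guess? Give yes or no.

yes

Diagonal D = diag(8.9, 11.7, 9, -6.5, -4.6); L, U strict lower/upper.
T_GS = -(D+L)⁻¹U: row 0 first, T[0,1] = -(1.3)/(8.9) = -0.1461; later rows by forward substitution.
  T[0,:] = [+0.0000  -0.1461  -0.1236  +0.3820  +0.2247]
  T[1,:] = [+0.0000  -0.0412  -0.3596  +0.1761  -0.1332]
  T[2,:] = [+0.0000  +0.0729  +0.1627  -0.3341  -0.0176]
  T[3,:] = [+0.0000  -0.0364  -0.1307  +0.1464  +0.3259]
  T[4,:] = [+0.0000  -0.0836  -0.1703  +0.2603  +0.0849]
|λ(T)| sorted: 0.5061, 0.1416, 0.1416, 0.0799, 0.0000.
spectral radius ρ = 0.5061; 0.5061 < 1, so it converges for any x₀.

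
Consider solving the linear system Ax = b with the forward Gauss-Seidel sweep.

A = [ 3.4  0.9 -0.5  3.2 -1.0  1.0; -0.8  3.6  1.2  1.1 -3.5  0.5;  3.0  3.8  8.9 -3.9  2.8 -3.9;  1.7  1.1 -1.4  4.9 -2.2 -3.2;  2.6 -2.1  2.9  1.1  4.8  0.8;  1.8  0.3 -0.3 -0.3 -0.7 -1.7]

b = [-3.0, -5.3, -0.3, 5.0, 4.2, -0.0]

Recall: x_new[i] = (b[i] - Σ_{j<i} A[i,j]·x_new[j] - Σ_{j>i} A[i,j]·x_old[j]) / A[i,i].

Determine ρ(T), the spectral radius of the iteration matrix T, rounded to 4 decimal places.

1.1646

Let D = diag(3.4, 3.6, 8.9, 4.9, 4.8, -1.7); L, U the strict triangles.
Gauss-Seidel: T = -(D+L)⁻¹U, row 0 first, T[0,2] = -(-0.5)/(3.4) = +0.1471; later rows by forward substitution.
  T[0,:] = [+0.0000, -0.2647, +0.1471, -0.9412, +0.2941, -0.2941]
  T[1,:] = [+0.0000, -0.0588, -0.3007, -0.5147, +1.0376, -0.2042]
  T[2,:] = [+0.0000, +0.1143, +0.0788, +0.9752, -0.8568, +0.6246]
  T[3,:] = [+0.0000, +0.1377, +0.0390, +0.7207, -0.1308, +0.9794]
  T[4,:] = [+0.0000, +0.0170, -0.2677, -0.4697, +0.8422, -0.6985]
  T[5,:] = [+0.0000, -0.3421, +0.1921, -1.1932, +0.3220, -0.3429]
eigenvalue magnitudes: 1.1646, 0.9890, 0.9890, 0.0970, 0.0277, 0.0000.
spectral radius ρ = 1.1646; 1.1646 > 1 ⇒ diverges.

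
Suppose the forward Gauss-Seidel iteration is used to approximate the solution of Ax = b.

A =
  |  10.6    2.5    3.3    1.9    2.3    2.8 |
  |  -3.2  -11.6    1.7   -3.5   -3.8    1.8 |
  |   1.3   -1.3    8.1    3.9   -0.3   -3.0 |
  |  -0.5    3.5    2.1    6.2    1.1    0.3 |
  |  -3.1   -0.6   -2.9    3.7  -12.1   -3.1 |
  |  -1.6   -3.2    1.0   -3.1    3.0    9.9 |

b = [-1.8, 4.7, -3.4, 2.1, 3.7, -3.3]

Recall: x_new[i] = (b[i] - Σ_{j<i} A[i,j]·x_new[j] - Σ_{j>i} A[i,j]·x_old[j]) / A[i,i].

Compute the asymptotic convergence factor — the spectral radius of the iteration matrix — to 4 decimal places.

Write A = D+L+U with D = diag(10.6, -11.6, 8.1, 6.2, -12.1, 9.9).
T_GS = -(D+L)⁻¹U: row 0 first, T[0,4] = -(2.3)/(10.6) = -0.2170; later rows by forward substitution.
  T[0,:] = [+0.0000  -0.2358  -0.3113  -0.1792  -0.2170  -0.2642]
  T[1,:] = [+0.0000  +0.0651  +0.2324  -0.2523  -0.2677  +0.2280]
  T[2,:] = [+0.0000  +0.0483  +0.0873  -0.4932  +0.0289  +0.4494]
  T[3,:] = [+0.0000  -0.0721  -0.1859  +0.2950  -0.0536  -0.3506]
  T[4,:] = [+0.0000  +0.0236  -0.0095  +0.2668  +0.0456  -0.4147]
  T[5,:] = [+0.0000  -0.0517  -0.0393  -0.0492  -0.1551  +0.0015]
|roots of det(T-λI)|: 0.5782, 0.1905, 0.1326, 0.1053, 0.0795, 0.0000.
ρ = 0.5782; 0.5782 < 1: convergent.

0.5782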